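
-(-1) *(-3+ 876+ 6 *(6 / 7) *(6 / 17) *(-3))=867.55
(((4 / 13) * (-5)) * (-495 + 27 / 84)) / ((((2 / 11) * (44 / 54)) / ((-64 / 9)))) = -3324240 / 91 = -36530.11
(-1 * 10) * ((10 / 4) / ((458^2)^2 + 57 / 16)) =-400 / 704014971193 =-0.00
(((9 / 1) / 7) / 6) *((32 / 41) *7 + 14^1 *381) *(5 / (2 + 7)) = 78185 / 123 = 635.65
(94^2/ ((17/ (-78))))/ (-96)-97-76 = 16953/ 68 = 249.31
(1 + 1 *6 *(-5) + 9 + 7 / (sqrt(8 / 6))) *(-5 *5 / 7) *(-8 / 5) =-800 / 7 + 20 *sqrt(3) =-79.64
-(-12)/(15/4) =16/5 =3.20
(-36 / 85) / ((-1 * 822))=6 / 11645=0.00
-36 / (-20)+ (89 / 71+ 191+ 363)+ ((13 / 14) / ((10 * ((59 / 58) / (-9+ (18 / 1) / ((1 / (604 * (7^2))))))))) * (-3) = -8522904723 / 58646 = -145327.98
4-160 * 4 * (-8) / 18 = 2596 / 9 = 288.44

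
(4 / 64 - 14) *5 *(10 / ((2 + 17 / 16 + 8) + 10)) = -11150 / 337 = -33.09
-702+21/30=-7013/10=-701.30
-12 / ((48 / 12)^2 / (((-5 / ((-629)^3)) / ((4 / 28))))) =-105 / 995432756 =-0.00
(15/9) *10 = 50/3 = 16.67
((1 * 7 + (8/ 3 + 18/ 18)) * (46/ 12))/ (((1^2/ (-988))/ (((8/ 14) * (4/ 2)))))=-46169.40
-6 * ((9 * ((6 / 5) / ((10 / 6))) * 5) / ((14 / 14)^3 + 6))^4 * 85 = -70252248672 / 300125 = -234076.63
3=3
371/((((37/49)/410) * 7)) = 28777.57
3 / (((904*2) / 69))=207 / 1808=0.11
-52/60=-13/15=-0.87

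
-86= -86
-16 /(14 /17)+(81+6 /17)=7369 /119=61.92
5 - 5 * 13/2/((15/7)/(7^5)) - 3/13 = -19882309/78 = -254901.40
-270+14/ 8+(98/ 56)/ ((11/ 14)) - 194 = -20241/ 44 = -460.02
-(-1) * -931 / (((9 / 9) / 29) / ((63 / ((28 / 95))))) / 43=-23084145 / 172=-134210.15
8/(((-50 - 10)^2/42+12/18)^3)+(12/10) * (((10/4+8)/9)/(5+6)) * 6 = 31338500361/41037845365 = 0.76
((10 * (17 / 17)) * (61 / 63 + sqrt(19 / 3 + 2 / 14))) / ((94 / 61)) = 18605 / 2961 + 610 * sqrt(714) / 987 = 22.80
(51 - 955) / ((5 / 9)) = -8136 / 5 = -1627.20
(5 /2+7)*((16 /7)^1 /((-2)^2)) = 38 /7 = 5.43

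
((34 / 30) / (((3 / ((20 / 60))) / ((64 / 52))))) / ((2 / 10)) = 272 / 351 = 0.77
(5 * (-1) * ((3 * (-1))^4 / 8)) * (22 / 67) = -4455 / 268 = -16.62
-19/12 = -1.58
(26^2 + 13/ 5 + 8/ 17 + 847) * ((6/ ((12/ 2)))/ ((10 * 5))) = 64858/ 2125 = 30.52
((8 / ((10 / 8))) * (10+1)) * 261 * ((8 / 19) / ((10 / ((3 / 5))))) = 1102464 / 2375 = 464.20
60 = 60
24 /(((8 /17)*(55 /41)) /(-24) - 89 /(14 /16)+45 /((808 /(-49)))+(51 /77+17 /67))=-209190598848 /902600606609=-0.23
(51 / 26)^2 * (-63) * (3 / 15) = -163863 / 3380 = -48.48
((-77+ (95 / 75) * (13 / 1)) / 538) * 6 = -908 / 1345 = -0.68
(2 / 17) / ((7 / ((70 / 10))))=2 / 17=0.12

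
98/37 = 2.65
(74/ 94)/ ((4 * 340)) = 37/ 63920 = 0.00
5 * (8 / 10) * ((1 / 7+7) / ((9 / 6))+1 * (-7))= -188 / 21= -8.95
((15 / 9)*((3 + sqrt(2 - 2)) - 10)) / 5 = -7 / 3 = -2.33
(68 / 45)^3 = 314432 / 91125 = 3.45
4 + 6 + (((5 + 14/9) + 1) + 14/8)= 695/36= 19.31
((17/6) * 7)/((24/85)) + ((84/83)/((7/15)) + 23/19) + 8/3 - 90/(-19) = 81.03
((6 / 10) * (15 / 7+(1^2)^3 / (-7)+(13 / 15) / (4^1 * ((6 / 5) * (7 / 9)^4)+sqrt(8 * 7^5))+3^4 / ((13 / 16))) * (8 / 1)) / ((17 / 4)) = 497428776 * sqrt(14) / 697221305711+106225378749408 / 924885405535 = 114.86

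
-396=-396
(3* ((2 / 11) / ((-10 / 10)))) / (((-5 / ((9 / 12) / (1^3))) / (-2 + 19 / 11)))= -27 / 1210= -0.02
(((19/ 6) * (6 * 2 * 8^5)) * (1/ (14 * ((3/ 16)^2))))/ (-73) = -159383552/ 4599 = -34656.13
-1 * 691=-691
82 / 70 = 41 / 35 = 1.17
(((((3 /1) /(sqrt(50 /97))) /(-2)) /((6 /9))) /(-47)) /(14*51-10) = 9*sqrt(194) /1323520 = 0.00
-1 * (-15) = 15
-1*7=-7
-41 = -41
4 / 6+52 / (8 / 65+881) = 13854 / 19091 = 0.73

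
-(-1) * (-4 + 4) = 0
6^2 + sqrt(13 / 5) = sqrt(65) / 5 + 36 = 37.61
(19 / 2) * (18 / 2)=171 / 2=85.50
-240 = -240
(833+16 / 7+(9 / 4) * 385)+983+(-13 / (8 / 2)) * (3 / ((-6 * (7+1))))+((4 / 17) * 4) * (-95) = 2595.33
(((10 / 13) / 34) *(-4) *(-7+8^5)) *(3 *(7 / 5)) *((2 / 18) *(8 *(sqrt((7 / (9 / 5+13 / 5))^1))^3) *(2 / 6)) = -64211560 *sqrt(770) / 240669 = -7403.52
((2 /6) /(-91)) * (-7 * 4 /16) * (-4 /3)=-1 /117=-0.01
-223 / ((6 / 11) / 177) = -144727 / 2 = -72363.50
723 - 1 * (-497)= 1220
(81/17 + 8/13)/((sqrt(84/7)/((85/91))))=5945 * sqrt(3)/7098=1.45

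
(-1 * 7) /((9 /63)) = -49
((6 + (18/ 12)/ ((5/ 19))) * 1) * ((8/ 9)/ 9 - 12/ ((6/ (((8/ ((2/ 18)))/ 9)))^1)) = -8372/ 45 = -186.04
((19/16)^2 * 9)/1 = 3249/256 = 12.69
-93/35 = -2.66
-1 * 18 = -18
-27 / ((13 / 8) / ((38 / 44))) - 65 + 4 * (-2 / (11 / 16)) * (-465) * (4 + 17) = 16237613 / 143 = 113549.74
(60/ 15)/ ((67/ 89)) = 356/ 67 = 5.31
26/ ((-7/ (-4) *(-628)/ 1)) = -26/ 1099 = -0.02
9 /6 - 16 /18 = 11 /18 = 0.61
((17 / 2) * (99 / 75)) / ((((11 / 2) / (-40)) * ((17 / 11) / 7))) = -1848 / 5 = -369.60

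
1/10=0.10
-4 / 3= -1.33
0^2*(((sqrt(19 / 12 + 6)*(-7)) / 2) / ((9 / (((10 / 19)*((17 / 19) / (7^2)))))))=0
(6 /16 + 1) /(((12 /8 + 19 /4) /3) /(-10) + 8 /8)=1.74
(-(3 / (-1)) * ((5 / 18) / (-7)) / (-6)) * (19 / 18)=95 / 4536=0.02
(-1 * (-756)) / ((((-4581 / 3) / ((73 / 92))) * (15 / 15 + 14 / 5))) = -22995 / 222433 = -0.10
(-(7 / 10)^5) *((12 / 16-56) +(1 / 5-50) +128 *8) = -308895853 / 2000000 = -154.45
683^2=466489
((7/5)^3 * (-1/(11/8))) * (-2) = 5488/1375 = 3.99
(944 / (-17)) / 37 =-944 / 629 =-1.50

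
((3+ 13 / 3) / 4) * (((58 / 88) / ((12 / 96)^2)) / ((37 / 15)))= 1160 / 37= 31.35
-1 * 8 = -8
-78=-78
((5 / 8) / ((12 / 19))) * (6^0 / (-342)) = -5 / 1728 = -0.00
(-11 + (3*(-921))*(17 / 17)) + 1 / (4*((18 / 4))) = -49931 / 18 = -2773.94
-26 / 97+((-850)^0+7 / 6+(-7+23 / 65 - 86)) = -3432979 / 37830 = -90.75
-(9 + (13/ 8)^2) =-745/ 64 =-11.64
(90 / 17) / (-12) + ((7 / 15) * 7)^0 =19 / 34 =0.56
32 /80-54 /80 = -11 /40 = -0.28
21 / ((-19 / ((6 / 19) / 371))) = -18 / 19133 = -0.00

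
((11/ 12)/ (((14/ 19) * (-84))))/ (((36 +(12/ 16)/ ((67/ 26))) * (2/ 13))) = -0.00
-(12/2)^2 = -36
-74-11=-85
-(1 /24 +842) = -842.04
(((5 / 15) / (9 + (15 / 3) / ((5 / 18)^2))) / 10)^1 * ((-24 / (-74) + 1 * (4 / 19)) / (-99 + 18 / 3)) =-188 / 72374553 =-0.00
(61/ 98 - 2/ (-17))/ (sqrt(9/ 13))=411 * sqrt(13)/ 1666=0.89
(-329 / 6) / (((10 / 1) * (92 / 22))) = -3619 / 2760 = -1.31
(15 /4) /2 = 15 /8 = 1.88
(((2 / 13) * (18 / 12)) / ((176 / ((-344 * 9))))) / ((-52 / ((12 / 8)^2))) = 10449 / 59488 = 0.18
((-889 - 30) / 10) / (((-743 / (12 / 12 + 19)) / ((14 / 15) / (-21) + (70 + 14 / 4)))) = 6075509 / 33435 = 181.71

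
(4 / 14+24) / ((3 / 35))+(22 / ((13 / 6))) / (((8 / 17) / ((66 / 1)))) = 66589 / 39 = 1707.41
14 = 14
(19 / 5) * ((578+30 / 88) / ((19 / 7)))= 178129 / 220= 809.68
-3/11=-0.27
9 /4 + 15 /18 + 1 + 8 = 145 /12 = 12.08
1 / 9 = 0.11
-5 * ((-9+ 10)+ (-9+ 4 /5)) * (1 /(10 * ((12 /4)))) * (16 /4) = 4.80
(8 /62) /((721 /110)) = 440 /22351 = 0.02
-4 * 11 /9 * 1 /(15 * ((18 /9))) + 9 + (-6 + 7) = 1328 /135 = 9.84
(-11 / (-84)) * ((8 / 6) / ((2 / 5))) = 55 / 126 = 0.44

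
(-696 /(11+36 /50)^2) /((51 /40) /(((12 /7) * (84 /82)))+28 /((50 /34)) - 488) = 0.01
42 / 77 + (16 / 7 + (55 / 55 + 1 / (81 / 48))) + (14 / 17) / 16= 1265345 / 282744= 4.48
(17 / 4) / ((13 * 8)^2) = 17 / 43264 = 0.00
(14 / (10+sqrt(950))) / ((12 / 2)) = -7 / 255+7 * sqrt(38) / 510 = 0.06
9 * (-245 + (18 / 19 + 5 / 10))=-83295 / 38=-2191.97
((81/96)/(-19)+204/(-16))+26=8029/608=13.21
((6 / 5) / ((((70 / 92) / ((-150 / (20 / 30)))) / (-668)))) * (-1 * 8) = -13274496 / 7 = -1896356.57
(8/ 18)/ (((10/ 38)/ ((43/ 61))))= 3268/ 2745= 1.19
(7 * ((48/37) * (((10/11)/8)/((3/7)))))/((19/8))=1.01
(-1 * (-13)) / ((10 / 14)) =91 / 5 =18.20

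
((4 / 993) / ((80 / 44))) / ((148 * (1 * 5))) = 0.00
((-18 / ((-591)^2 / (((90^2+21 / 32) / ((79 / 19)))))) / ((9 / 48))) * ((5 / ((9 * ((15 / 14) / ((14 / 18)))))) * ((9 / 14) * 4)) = -45968524 / 82779597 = -0.56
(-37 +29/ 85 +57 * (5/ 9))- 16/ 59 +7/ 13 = -4.72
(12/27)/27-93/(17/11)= -248521/4131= -60.16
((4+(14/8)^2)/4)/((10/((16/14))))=113/560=0.20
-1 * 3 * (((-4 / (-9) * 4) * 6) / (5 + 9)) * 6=-13.71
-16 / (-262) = 8 / 131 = 0.06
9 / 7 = 1.29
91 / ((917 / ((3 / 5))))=39 / 655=0.06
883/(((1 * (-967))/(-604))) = 533332/967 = 551.53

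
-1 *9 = -9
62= 62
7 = 7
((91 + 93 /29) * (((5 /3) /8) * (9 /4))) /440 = 2049 /20416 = 0.10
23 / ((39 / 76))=1748 / 39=44.82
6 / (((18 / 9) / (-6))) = -18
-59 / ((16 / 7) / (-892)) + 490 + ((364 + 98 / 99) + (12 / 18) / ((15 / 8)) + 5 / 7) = 36776447 / 1540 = 23880.81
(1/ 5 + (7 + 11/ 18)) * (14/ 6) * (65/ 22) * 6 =63973/ 198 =323.10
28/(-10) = -14/5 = -2.80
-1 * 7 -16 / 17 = -135 / 17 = -7.94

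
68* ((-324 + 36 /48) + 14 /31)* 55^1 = -1207265.97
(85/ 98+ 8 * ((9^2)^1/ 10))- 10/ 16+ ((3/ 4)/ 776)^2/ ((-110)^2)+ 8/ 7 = 66.19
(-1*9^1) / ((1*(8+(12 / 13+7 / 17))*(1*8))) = -1989 / 16504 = -0.12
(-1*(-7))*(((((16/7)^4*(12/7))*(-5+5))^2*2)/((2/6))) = 0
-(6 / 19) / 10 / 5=-3 / 475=-0.01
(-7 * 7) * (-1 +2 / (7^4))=2399 / 49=48.96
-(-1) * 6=6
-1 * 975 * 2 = -1950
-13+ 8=-5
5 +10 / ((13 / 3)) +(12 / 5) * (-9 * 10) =-2713 / 13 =-208.69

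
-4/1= -4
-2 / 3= -0.67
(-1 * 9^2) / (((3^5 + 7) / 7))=-567 / 250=-2.27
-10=-10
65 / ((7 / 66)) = 4290 / 7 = 612.86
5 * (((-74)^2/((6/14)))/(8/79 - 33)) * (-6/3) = 30282280/7797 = 3883.84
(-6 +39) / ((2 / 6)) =99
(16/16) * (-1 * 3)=-3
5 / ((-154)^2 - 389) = 5 / 23327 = 0.00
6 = 6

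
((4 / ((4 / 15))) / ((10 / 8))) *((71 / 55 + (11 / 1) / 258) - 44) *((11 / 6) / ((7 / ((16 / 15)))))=-1383856 / 9675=-143.03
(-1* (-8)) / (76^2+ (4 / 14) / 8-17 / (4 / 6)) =224 / 161015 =0.00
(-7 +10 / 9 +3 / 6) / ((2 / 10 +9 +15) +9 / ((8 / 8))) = -0.16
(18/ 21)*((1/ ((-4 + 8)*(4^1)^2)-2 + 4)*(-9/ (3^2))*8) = -387/ 28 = -13.82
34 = 34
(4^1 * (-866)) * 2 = -6928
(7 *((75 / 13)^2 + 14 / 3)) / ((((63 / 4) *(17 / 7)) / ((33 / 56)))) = 4.09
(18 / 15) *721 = 4326 / 5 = 865.20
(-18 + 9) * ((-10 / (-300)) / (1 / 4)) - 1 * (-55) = 269 / 5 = 53.80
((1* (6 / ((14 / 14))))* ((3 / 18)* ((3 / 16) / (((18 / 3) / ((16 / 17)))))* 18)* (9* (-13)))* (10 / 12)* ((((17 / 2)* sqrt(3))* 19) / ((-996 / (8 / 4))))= 11115* sqrt(3) / 664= 28.99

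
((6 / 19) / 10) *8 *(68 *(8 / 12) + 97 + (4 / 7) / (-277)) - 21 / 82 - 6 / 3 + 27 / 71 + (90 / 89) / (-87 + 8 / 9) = 34.07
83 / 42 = 1.98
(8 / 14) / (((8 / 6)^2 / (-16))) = -36 / 7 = -5.14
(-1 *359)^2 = 128881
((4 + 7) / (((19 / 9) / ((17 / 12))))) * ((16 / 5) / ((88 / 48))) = 1224 / 95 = 12.88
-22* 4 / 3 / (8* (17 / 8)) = -88 / 51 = -1.73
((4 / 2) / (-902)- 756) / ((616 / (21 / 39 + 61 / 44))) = -375393657 / 158910752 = -2.36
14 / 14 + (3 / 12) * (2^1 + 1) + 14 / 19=189 / 76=2.49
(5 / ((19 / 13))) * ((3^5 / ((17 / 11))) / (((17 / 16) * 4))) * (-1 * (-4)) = 2779920 / 5491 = 506.27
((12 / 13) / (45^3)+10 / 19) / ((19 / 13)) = 3948826 / 10965375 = 0.36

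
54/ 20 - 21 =-183/ 10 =-18.30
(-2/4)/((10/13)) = -13/20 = -0.65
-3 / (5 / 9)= -27 / 5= -5.40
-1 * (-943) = 943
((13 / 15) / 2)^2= 169 / 900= 0.19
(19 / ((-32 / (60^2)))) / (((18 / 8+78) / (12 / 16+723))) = -4125375 / 214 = -19277.45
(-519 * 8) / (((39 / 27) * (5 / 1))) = -37368 / 65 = -574.89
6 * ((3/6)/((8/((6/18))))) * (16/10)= 1/5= 0.20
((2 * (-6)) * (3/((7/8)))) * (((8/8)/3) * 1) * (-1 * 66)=6336/7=905.14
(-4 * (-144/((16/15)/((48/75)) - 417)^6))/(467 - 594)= -6561/7425607691334377503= -0.00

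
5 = 5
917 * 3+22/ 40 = 55031/ 20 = 2751.55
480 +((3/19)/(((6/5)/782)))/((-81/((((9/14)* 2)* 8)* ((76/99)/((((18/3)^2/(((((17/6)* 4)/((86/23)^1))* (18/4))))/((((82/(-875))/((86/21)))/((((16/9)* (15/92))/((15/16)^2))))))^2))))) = 479.99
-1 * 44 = -44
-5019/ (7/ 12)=-8604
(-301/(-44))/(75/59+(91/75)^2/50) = 2497359375/474811238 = 5.26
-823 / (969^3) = -823 / 909853209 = -0.00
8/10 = 4/5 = 0.80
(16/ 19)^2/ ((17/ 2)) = 512/ 6137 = 0.08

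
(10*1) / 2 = 5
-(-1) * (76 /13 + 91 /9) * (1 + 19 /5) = 14936 /195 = 76.59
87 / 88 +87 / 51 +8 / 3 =24061 / 4488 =5.36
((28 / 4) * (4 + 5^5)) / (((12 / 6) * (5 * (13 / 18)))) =197127 / 65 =3032.72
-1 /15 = -0.07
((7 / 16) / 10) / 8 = 7 / 1280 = 0.01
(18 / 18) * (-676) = -676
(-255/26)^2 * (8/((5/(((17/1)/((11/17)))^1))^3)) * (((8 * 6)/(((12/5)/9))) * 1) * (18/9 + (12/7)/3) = 81365234791824/1574573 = 51674476.06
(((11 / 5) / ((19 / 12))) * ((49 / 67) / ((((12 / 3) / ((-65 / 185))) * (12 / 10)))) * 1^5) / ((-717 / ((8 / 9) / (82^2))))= 7007 / 510927767793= 0.00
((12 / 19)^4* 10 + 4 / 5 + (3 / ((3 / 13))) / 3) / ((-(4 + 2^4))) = -13145117 / 39096300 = -0.34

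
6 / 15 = 2 / 5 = 0.40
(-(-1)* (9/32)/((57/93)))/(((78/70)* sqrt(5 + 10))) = 217* sqrt(15)/7904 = 0.11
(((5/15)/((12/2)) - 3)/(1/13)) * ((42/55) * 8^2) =-308672/165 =-1870.74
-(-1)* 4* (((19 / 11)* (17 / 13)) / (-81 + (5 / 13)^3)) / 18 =-54587 / 8802684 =-0.01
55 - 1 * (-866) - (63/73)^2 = 4904040/5329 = 920.26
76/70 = 38/35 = 1.09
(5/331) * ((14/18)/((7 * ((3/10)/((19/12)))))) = 475/53622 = 0.01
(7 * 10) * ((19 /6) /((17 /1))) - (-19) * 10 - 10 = 9845 /51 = 193.04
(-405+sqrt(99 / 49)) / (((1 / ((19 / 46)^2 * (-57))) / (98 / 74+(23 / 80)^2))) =555311766501 / 100213760-20567102463 * sqrt(11) / 3507481600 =5521.82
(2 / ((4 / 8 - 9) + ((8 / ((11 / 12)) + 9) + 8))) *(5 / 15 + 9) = 1.08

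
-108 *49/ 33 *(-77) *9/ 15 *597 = 22115268/ 5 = 4423053.60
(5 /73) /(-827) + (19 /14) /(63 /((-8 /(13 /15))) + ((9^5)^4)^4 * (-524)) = -16027289358762846381135609610593636500587187956963994779764287648739127175798404135 /193516697175574359775107577560229685835389824829974665769829961928405969345748097226101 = -0.00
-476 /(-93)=5.12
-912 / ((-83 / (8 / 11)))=7296 / 913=7.99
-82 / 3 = -27.33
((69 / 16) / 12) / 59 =23 / 3776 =0.01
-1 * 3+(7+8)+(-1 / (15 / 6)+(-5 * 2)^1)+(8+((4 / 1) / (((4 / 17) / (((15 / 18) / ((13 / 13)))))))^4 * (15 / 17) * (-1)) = -76744889 / 2160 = -35530.04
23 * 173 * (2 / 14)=3979 / 7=568.43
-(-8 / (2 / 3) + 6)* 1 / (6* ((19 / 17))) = 17 / 19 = 0.89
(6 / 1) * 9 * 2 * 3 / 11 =324 / 11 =29.45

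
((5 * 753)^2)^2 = 200937003800625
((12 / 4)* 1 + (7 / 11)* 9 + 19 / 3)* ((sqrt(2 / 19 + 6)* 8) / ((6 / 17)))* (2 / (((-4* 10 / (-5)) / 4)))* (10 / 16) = 42245* sqrt(551) / 1881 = 527.18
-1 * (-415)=415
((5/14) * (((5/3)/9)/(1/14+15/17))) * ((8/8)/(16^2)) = 425/1569024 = 0.00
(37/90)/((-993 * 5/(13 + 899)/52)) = -292448/74475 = -3.93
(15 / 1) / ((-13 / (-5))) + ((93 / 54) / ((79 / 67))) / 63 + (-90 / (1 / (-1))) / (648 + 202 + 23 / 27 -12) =155619065939 / 26377433082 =5.90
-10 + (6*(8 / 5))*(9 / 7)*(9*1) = 3538 / 35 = 101.09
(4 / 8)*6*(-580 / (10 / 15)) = -2610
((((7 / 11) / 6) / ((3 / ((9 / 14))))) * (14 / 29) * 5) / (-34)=-35 / 21692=-0.00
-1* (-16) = 16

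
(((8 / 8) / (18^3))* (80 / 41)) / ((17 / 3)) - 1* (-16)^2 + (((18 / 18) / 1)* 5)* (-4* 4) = -56908646 / 169371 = -336.00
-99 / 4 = -24.75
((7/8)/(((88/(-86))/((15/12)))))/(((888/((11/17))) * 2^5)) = -1505/61833216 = -0.00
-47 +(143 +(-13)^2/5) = 649/5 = 129.80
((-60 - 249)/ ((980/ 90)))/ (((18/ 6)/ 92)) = -870.24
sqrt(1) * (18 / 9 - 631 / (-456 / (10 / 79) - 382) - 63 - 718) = -778.84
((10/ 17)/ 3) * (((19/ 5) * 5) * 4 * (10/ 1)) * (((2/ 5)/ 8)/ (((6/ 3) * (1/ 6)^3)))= 13680/ 17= 804.71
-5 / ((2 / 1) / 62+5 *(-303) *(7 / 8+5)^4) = 634880 / 229174214069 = 0.00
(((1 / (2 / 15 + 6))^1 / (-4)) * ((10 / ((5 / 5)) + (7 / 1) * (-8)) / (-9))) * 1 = -5 / 24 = -0.21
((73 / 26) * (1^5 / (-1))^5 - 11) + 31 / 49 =-16785 / 1274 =-13.18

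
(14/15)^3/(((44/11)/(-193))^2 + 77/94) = 9607858064/9685159875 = 0.99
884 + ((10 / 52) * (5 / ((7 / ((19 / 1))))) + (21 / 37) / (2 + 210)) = 632867597 / 713804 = 886.61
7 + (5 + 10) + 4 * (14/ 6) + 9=121/ 3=40.33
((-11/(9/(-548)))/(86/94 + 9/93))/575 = 399218/346725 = 1.15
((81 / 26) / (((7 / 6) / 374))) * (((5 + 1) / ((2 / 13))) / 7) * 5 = 1363230 / 49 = 27821.02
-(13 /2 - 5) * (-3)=9 /2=4.50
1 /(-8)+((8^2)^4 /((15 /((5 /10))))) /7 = 79891.38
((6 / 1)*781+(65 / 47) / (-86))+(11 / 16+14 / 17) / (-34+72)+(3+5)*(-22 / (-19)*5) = 98854104247 / 20889056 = 4732.34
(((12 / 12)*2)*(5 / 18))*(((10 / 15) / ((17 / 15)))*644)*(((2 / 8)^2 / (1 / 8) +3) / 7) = 16100 / 153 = 105.23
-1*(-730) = 730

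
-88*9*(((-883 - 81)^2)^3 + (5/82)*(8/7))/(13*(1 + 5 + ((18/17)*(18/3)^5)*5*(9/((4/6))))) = -516852894459085112766288/5875045267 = -87974282915271.56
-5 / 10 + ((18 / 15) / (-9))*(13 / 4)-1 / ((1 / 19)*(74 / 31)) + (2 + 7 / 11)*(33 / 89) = -781949 / 98790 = -7.92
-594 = -594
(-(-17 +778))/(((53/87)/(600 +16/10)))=-199150656/265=-751511.91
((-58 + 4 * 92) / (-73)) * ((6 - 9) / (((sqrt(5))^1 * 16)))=93 * sqrt(5) / 584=0.36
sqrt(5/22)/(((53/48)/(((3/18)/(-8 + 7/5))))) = -20 * sqrt(110)/19239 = -0.01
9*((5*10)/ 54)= 25/ 3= 8.33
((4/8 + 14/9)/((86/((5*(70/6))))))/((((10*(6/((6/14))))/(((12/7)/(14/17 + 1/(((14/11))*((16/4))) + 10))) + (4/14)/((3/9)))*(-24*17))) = -45325/11947818492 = -0.00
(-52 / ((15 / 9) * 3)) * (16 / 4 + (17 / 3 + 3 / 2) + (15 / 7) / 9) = -12454 / 105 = -118.61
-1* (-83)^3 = 571787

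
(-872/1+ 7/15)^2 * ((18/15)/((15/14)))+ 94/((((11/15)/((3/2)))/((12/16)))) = 210588591953/247500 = 850863.00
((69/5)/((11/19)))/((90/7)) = 3059/1650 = 1.85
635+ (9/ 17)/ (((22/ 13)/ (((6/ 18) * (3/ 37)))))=8787247/ 13838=635.01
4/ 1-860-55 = -911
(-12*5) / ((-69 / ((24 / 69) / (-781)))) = -160 / 413149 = -0.00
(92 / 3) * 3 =92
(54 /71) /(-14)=-27 /497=-0.05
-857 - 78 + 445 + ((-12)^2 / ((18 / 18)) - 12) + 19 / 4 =-353.25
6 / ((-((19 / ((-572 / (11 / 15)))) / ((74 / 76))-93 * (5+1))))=86580 / 8052301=0.01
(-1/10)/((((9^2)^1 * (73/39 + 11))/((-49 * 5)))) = 637/27108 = 0.02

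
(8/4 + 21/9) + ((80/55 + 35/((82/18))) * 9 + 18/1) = 141484/1353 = 104.57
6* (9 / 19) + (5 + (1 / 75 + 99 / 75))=523 / 57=9.18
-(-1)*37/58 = 37/58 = 0.64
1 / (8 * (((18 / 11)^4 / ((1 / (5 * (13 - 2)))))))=1331 / 4199040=0.00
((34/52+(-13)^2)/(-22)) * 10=-2005/26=-77.12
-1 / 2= -0.50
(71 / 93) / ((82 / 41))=71 / 186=0.38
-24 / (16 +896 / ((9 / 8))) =-27 / 914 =-0.03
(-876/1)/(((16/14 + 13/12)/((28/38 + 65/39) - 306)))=424457040/3553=119464.41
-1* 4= -4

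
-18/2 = -9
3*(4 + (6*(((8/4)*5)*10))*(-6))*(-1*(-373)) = -4023924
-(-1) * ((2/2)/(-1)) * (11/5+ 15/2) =-97/10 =-9.70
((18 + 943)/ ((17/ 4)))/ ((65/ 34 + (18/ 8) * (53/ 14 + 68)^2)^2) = 40166540288/ 23888578762083025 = 0.00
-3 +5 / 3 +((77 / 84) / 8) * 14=0.27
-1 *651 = -651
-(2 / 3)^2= -4 / 9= -0.44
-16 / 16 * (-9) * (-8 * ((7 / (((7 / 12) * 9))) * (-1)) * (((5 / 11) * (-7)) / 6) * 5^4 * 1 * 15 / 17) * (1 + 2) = -15750000 / 187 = -84224.60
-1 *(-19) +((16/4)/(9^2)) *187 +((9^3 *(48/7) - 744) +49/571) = 1386708706/323757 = 4283.18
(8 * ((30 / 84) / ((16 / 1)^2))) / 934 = 0.00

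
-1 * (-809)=809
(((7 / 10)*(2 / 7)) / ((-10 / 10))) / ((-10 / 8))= 4 / 25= 0.16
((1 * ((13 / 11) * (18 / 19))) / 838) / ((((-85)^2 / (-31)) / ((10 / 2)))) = -0.00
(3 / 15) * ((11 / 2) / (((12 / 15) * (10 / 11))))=121 / 80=1.51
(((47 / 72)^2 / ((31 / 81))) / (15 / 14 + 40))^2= 239104369 / 325356160000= 0.00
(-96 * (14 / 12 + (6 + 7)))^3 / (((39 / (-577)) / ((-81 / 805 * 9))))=-70538920243200 / 2093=-33702303030.67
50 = 50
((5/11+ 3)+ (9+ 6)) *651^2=86031603/11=7821054.82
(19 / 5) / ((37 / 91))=1729 / 185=9.35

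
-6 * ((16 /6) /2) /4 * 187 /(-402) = 187 /201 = 0.93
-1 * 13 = -13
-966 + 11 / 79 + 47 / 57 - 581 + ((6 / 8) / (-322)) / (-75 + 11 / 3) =-1918895092705 / 1241170896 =-1546.04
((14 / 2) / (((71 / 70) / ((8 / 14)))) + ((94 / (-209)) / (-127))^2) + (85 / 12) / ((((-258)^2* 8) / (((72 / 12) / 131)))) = 27522645983491212659 / 6978933387468922176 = 3.94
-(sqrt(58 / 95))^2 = -58 / 95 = -0.61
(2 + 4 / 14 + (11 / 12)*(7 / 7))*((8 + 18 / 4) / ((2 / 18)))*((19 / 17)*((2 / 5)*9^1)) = 689985 / 476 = 1449.55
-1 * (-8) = 8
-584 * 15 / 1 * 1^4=-8760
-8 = -8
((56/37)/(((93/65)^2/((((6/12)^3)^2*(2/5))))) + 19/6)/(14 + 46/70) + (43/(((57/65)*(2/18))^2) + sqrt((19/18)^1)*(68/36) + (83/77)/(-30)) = 17*sqrt(38)/54 + 21757404460762483/4803516734940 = 4531.41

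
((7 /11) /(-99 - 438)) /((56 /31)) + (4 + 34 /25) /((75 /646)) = 454512251 /9845000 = 46.17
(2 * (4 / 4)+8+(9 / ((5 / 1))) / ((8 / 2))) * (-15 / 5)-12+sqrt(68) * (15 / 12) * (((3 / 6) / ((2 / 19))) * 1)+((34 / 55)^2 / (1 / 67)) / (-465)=-244218583 / 5626500+95 * sqrt(17) / 8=5.56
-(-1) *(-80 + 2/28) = -1119/14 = -79.93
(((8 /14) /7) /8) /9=0.00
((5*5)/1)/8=25/8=3.12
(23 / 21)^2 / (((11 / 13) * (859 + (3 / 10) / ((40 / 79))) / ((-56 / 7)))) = -1692800 / 128304099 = -0.01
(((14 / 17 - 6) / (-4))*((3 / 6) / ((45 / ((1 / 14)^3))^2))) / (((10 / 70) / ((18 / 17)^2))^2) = 0.00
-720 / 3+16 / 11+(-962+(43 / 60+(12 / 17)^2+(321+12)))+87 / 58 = -164957773 / 190740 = -864.83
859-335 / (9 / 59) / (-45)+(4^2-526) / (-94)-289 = 2376436 / 3807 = 624.23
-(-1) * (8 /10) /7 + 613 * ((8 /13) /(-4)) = -42858 /455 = -94.19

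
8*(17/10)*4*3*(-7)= -5712/5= -1142.40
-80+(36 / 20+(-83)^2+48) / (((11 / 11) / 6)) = 207764 / 5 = 41552.80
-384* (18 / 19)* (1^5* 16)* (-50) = 5529600 / 19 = 291031.58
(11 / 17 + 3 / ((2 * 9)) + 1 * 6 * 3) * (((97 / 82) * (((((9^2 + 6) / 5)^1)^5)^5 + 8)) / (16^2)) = 572569255363494702057624780915517288288875505899258401 / 638122558593750000000000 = 897271609744189115113546100000.00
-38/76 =-1/2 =-0.50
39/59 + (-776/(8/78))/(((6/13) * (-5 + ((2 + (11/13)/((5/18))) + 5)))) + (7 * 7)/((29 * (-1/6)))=-1828466015/561208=-3258.09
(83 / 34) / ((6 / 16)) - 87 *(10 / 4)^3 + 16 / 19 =-10480883 / 7752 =-1352.02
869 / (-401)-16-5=-9290 / 401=-23.17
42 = 42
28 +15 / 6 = 61 / 2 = 30.50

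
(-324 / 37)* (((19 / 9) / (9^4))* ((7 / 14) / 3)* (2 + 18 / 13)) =-1672 / 1051947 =-0.00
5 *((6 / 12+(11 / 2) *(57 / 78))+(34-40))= -385 / 52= -7.40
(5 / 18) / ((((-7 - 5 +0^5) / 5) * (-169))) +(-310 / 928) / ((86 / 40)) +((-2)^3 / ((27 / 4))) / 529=-1259630161 / 8026779384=-0.16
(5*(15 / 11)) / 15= 0.45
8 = 8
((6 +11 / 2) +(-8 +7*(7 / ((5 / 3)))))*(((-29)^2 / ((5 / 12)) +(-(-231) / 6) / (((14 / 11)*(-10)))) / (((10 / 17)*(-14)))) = -12882277 / 1600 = -8051.42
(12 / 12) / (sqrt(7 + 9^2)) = sqrt(22) / 44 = 0.11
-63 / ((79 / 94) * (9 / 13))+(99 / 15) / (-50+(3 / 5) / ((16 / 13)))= -33924106 / 312919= -108.41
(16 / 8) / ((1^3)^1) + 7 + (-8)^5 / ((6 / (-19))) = 311323 / 3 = 103774.33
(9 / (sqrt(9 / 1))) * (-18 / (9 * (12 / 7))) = -7 / 2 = -3.50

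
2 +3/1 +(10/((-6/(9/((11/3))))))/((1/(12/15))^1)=19/11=1.73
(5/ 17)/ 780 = 1/ 2652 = 0.00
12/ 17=0.71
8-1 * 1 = 7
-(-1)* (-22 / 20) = -11 / 10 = -1.10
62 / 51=1.22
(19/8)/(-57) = -1/24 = -0.04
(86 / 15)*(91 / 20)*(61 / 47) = 238693 / 7050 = 33.86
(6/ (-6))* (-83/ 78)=83/ 78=1.06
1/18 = 0.06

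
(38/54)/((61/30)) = 0.35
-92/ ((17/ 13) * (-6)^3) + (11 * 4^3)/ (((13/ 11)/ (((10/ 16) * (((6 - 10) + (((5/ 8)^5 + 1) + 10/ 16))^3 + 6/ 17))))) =-8637749728816751297/ 2018703348596736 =-4278.86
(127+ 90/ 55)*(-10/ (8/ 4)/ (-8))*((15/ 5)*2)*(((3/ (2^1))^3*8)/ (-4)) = -573075/ 176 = -3256.11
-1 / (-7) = 1 / 7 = 0.14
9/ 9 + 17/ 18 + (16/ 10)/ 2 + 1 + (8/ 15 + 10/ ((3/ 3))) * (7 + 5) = 11713/ 90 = 130.14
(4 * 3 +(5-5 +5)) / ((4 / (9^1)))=153 / 4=38.25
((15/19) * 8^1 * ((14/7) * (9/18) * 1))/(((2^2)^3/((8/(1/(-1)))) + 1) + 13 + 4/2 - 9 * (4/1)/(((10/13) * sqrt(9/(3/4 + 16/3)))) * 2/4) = -0.56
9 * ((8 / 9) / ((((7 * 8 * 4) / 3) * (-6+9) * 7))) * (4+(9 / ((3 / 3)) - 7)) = 3 / 98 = 0.03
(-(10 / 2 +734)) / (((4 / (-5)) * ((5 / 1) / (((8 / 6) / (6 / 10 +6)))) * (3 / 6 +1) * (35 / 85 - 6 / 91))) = 2286466 / 31779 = 71.95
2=2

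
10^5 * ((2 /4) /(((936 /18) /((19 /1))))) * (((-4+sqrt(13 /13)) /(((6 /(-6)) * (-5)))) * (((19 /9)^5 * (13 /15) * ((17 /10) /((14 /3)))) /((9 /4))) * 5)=-399889988500 /1240029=-322484.38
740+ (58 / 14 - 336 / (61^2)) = 19380337 / 26047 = 744.05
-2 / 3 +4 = 10 / 3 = 3.33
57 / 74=0.77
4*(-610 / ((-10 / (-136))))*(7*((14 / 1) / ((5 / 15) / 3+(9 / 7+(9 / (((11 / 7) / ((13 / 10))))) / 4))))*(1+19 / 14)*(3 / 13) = -637463312640 / 1174121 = -542928.12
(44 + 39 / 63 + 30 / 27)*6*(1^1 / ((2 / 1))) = 2881 / 21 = 137.19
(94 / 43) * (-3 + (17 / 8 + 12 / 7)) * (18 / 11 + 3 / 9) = 143585 / 39732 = 3.61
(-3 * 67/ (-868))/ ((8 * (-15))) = -67/ 34720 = -0.00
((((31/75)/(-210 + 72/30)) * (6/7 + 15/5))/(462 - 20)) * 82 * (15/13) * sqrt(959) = -11439 * sqrt(959)/6958406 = -0.05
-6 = -6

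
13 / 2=6.50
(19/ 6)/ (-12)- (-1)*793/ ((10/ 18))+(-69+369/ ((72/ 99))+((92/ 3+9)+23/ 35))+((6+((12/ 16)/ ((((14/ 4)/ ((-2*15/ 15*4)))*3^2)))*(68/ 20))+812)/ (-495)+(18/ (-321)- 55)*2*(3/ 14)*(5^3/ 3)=465654551/ 505575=921.04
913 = 913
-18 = -18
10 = 10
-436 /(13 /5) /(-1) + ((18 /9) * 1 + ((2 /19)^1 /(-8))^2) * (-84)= -6049 /18772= -0.32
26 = 26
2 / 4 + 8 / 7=23 / 14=1.64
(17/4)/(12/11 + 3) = 187/180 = 1.04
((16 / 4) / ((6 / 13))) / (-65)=-2 / 15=-0.13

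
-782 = -782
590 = 590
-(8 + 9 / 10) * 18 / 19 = -801 / 95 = -8.43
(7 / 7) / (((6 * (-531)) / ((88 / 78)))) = -22 / 62127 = -0.00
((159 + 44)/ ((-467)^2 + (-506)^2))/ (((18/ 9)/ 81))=16443/ 948250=0.02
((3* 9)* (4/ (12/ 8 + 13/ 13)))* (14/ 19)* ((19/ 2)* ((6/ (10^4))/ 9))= 63/ 3125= 0.02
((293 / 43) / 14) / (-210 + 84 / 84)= -293 / 125818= -0.00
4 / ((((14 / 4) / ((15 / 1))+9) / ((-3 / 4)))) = -90 / 277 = -0.32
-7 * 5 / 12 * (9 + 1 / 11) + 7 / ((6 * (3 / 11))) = -4403 / 198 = -22.24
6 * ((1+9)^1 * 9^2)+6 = 4866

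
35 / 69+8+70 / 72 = 7849 / 828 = 9.48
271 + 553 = 824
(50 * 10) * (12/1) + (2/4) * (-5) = 11995/2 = 5997.50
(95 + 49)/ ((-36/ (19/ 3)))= -76/ 3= -25.33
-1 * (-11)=11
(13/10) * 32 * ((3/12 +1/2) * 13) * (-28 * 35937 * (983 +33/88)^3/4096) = -62097664910110748919/655360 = -94753517013718.79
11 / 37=0.30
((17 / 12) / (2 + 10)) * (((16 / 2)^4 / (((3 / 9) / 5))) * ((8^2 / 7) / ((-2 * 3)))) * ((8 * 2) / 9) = -11141120 / 567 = -19649.24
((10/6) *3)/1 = 5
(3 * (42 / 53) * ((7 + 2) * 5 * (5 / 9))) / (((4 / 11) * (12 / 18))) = 51975 / 212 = 245.17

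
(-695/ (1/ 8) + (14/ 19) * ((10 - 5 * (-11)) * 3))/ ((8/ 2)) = -51455/ 38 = -1354.08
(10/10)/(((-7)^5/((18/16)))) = -9/134456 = -0.00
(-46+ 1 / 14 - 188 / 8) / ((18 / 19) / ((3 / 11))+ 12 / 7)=-1539 / 115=-13.38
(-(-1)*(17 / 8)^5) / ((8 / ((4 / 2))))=10.83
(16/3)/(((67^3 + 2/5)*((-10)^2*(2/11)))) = 22/22557255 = 0.00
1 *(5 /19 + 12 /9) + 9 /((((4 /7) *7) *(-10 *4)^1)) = 1.54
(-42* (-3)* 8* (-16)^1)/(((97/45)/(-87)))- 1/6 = 378846623/582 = 650939.21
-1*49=-49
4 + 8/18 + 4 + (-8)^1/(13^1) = 916/117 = 7.83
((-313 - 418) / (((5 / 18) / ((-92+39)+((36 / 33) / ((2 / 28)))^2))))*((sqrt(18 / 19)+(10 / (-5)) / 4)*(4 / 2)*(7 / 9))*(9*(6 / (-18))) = -669641322 / 605+4017847932*sqrt(38) / 11495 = 1047802.78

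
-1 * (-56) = 56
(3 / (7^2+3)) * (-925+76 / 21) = -19349 / 364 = -53.16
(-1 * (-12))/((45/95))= 76/3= 25.33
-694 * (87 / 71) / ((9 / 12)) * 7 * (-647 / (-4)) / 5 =-91150654 / 355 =-256762.41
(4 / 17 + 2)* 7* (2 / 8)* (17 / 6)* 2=133 / 6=22.17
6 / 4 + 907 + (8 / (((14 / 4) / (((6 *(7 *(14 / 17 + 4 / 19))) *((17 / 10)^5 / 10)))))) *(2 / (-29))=15475858291 / 17218750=898.78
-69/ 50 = -1.38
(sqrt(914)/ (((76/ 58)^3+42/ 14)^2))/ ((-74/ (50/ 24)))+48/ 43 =48/ 43 - 14870583025 * sqrt(914)/ 14557859142648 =1.09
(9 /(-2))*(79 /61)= -711 /122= -5.83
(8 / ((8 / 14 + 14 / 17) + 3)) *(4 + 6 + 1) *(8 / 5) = 83776 / 2615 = 32.04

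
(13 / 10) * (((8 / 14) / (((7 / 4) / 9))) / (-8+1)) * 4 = -3744 / 1715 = -2.18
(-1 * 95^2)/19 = -475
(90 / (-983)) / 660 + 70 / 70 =21623 / 21626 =1.00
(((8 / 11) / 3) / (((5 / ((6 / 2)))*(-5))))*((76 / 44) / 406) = -76 / 614075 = -0.00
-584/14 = -292/7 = -41.71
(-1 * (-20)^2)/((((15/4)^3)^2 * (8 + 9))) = -65536/7745625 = -0.01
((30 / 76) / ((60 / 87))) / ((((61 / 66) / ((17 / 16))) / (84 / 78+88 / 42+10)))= 14625831 / 1687504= 8.67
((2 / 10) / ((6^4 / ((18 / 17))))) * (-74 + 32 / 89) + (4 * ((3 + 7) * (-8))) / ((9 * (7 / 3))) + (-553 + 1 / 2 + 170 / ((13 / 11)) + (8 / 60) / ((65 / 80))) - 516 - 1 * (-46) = -22149501613 / 24782940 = -893.74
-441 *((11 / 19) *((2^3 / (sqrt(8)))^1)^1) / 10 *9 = -43659 *sqrt(2) / 95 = -649.93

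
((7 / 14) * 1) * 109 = 109 / 2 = 54.50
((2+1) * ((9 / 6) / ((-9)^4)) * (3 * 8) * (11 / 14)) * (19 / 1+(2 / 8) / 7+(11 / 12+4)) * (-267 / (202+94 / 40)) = -19697480 / 48663909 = -0.40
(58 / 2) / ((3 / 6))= 58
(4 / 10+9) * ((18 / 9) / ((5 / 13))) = 1222 / 25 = 48.88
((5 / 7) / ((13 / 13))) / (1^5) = 5 / 7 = 0.71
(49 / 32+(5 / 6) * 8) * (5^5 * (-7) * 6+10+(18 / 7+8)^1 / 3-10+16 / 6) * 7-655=-271156885 / 36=-7532135.69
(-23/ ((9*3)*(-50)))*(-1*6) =-23/ 225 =-0.10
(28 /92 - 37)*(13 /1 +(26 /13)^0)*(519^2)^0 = -11816 /23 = -513.74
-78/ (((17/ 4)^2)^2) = -19968/ 83521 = -0.24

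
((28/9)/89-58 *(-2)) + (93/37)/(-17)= 58387283/503829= 115.89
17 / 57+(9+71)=4577 / 57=80.30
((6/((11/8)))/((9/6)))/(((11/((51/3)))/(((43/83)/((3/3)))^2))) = 1005856/833569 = 1.21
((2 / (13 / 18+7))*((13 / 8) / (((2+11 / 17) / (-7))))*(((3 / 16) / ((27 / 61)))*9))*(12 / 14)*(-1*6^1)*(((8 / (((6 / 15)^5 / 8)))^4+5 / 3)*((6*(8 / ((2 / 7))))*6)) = 4665360717773442595818 / 139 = 33563746171031961120.99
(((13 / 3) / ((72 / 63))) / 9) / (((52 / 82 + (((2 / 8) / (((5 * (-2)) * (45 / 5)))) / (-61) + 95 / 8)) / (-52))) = -2113345 / 1206726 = -1.75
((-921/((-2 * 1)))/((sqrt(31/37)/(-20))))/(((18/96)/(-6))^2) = -9431040 * sqrt(1147)/31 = -10303377.26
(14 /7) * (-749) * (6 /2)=-4494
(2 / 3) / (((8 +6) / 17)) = 17 / 21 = 0.81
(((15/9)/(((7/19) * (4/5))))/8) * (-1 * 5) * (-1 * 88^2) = 574750/21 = 27369.05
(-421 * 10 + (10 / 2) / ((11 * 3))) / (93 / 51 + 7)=-94469 / 198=-477.12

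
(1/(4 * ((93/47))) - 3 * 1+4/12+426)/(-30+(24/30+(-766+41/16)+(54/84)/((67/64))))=-164178140/307072763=-0.53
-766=-766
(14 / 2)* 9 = 63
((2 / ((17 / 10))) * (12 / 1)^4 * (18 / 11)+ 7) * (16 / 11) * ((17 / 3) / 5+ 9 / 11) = 38466217888 / 339405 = 113334.27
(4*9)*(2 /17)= 72 /17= 4.24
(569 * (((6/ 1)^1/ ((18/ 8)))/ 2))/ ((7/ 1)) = 2276/ 21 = 108.38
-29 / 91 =-0.32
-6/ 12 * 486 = -243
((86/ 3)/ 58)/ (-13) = -43/ 1131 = -0.04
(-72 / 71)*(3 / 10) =-108 / 355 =-0.30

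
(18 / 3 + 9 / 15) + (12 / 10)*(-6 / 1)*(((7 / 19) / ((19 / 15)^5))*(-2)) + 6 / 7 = 14958049941 / 1646605835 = 9.08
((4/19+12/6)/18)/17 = 7/969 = 0.01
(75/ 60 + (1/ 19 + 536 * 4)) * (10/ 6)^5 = 509509375/ 18468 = 27588.77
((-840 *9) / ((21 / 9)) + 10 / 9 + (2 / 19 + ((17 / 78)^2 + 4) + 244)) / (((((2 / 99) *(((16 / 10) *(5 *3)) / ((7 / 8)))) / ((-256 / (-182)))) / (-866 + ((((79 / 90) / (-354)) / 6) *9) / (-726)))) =4616681619822029213 / 702204085440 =6574558.19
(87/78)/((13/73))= 6.26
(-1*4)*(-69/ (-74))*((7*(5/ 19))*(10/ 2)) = -24150/ 703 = -34.35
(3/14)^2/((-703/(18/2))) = -81/137788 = -0.00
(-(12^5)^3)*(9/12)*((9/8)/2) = -6499837226778624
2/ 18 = 1/ 9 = 0.11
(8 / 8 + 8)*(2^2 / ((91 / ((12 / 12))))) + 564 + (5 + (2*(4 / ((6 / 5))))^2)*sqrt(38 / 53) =445*sqrt(2014) / 477 + 51360 / 91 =606.26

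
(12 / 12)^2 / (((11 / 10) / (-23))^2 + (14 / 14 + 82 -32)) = 52900 / 2698021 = 0.02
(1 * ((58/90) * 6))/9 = 58/135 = 0.43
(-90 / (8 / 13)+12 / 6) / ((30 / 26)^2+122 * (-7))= 0.17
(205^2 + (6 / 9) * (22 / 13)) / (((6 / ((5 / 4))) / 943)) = 7727974585 / 936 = 8256383.10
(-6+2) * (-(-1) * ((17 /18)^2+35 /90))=-415 /81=-5.12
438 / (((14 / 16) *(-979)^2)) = 0.00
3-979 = -976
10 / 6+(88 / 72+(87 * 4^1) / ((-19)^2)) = 3.85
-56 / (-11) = 5.09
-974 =-974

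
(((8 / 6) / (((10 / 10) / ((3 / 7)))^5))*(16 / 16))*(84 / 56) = 486 / 16807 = 0.03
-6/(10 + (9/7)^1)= -42/79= -0.53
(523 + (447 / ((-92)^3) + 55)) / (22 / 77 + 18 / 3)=3150568519 / 34262272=91.95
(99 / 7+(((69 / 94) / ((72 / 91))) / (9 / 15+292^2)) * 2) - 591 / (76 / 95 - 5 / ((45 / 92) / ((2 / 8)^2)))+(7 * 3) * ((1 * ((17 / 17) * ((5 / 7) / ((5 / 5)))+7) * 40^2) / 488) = -18597034454223481 / 5954889895752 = -3122.99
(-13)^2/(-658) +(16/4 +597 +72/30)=1984341/3290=603.14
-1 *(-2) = 2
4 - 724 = -720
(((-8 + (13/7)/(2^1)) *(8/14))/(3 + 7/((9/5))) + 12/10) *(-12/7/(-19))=55908/1010135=0.06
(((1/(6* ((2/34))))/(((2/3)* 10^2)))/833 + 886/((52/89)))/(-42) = -128794871/3567200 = -36.11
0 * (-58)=0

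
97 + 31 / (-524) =50797 / 524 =96.94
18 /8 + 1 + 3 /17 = 233 /68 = 3.43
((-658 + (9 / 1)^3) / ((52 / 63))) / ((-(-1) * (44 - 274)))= -4473 / 11960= -0.37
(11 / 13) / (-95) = -0.01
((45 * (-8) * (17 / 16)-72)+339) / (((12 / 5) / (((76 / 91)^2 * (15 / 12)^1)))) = -99275 / 2366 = -41.96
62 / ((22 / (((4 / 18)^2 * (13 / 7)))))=1612 / 6237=0.26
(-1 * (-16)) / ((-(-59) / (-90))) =-1440 / 59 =-24.41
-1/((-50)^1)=1/50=0.02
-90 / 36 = -2.50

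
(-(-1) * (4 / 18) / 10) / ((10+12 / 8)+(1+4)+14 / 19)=0.00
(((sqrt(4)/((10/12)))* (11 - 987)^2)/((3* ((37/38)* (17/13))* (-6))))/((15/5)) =-941145088/28305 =-33250.14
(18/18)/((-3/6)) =-2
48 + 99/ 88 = 393/ 8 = 49.12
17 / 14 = 1.21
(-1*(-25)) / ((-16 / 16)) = -25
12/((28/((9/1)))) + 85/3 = 676/21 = 32.19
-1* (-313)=313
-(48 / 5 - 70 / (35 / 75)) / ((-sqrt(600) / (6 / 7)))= -351 *sqrt(6) / 175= -4.91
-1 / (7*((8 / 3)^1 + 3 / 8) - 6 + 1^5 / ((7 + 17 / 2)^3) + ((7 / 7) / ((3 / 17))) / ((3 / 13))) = -0.03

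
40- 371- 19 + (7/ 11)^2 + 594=244.40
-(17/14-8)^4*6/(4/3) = -9541.02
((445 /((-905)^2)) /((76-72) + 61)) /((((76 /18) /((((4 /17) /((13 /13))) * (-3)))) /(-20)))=19224 /687817195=0.00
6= 6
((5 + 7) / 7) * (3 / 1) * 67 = 2412 / 7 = 344.57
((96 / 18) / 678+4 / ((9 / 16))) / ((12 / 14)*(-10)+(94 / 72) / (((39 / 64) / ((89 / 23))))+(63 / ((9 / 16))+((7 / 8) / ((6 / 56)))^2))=181839840 / 4557207623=0.04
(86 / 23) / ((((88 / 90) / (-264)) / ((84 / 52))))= -487620 / 299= -1630.84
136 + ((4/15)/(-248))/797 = 100804559/741210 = 136.00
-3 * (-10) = 30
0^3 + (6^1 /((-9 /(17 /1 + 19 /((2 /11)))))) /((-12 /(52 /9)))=39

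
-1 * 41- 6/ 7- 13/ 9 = -2728/ 63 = -43.30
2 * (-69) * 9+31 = -1211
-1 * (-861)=861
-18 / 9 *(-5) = 10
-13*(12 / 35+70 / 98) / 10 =-481 / 350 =-1.37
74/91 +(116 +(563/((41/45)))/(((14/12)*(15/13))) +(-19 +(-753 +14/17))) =-12389318/63427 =-195.33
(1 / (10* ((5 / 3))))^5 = 0.00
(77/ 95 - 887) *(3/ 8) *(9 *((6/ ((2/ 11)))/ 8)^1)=-18752877/ 1520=-12337.42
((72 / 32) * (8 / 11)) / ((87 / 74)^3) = 810448 / 804837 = 1.01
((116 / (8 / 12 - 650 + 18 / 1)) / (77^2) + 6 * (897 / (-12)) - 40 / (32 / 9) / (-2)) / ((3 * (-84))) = 2210345189 / 1257706912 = 1.76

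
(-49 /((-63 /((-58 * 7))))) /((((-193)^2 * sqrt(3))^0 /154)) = -437668 /9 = -48629.78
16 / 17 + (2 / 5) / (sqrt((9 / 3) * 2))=sqrt(6) / 15 + 16 / 17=1.10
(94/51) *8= 752/51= 14.75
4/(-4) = -1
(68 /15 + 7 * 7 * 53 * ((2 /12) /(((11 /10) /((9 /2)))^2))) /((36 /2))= 26311081 /65340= 402.68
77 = 77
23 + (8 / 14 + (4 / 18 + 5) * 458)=152167 / 63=2415.35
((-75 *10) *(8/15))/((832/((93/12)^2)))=-24025/832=-28.88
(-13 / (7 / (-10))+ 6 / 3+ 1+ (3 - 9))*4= 436 / 7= 62.29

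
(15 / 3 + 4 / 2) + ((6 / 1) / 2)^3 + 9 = 43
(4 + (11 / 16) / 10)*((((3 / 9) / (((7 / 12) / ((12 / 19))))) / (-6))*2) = -93 / 190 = -0.49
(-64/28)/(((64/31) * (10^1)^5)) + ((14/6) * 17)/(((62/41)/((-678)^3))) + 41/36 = -6386592255943908649/781200000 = -8175361310.73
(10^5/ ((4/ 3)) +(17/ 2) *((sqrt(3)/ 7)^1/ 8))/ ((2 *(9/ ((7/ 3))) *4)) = 17 *sqrt(3)/ 3456 +21875/ 9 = 2430.56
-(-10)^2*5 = -500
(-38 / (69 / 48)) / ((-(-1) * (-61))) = 608 / 1403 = 0.43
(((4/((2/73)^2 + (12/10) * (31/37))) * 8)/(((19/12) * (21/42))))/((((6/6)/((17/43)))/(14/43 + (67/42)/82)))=27403860684320/5000635386299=5.48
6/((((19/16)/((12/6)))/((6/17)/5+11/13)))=9.26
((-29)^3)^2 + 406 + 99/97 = 57697901618/97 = 594823728.02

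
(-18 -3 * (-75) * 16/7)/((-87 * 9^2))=-386/5481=-0.07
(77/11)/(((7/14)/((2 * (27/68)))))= 189/17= 11.12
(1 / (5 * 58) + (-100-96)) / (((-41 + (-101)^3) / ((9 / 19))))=511551 / 5677184420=0.00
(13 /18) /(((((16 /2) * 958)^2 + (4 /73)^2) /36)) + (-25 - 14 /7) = -4225620334523 /156504459400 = -27.00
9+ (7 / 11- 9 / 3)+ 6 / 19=6.95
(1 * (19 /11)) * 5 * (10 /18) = 475 /99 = 4.80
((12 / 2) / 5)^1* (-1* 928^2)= -5167104 / 5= -1033420.80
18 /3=6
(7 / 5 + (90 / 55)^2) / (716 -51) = 2467 / 402325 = 0.01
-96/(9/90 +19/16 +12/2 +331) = -2560/9021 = -0.28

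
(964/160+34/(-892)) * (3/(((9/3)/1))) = 53403/8920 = 5.99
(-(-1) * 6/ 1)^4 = 1296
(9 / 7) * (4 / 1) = 36 / 7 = 5.14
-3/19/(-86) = 0.00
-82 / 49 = -1.67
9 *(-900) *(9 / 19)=-72900 / 19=-3836.84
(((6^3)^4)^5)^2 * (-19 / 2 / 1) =-22692045793921044786795319396322264267879577018525196322599600393915531508963443942633632694272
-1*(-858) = 858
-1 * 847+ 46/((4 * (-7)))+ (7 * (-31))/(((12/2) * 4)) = -144091/168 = -857.68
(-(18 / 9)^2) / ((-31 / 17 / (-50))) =-3400 / 31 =-109.68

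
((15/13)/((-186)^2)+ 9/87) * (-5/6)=-2249465/26085384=-0.09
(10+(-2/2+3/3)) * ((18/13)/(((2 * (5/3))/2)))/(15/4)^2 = 192/325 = 0.59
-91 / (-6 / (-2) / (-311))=28301 / 3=9433.67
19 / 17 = 1.12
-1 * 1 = -1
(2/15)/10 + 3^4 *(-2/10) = -1214/75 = -16.19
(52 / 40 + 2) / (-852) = -0.00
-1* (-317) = 317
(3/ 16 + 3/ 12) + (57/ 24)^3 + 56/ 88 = 81497/ 5632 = 14.47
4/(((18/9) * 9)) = 2/9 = 0.22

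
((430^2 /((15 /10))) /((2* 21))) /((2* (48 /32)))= 184900 /189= 978.31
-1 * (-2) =2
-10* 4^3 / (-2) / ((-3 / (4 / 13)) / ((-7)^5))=21512960 / 39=551614.36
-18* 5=-90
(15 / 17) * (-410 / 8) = -3075 / 68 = -45.22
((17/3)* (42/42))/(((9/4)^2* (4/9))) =68/27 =2.52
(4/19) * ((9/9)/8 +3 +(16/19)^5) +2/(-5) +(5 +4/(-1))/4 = 561773187/940917620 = 0.60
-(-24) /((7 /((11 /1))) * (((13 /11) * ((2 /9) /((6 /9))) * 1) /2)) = 17424 /91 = 191.47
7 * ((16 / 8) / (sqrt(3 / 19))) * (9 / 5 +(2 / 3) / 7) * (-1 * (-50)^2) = -199000 * sqrt(57) / 9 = -166935.23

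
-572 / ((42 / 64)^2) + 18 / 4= -1323.68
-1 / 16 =-0.06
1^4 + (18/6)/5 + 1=2.60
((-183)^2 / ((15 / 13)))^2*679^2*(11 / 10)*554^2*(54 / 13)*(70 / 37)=953122594172742399061656 / 925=1030402804511072863850.44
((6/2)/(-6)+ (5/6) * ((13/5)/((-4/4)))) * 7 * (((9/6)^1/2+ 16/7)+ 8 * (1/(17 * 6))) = -8894/153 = -58.13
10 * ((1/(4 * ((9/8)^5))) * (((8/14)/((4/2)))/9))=163840/3720087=0.04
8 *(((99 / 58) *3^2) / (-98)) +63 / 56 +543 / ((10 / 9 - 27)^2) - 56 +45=-6368374091 / 617157352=-10.32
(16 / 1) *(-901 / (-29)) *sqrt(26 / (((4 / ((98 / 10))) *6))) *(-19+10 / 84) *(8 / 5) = -22863776 *sqrt(195) / 6525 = -48931.07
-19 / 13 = -1.46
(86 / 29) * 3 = 258 / 29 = 8.90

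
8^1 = 8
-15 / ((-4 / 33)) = 495 / 4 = 123.75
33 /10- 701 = -697.70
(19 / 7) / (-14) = -19 / 98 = -0.19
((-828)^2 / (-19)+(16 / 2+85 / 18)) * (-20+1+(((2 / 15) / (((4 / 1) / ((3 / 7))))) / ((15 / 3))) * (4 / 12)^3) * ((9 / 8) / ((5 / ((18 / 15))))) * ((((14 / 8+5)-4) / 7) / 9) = 24364399085279 / 3016440000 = 8077.20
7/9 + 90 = 817/9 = 90.78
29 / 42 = 0.69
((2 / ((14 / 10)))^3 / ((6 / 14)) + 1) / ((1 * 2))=1147 / 294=3.90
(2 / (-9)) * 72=-16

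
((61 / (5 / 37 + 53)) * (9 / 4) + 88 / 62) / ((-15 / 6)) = -975719 / 609460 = -1.60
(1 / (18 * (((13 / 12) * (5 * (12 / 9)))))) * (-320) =-32 / 13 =-2.46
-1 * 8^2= -64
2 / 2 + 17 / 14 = 31 / 14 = 2.21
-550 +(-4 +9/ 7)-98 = -650.71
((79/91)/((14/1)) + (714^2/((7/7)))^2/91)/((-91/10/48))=-873236991048720/57967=-15064381304.00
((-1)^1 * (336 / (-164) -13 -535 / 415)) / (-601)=-55598 / 2045203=-0.03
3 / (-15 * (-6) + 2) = 3 / 92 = 0.03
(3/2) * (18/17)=27/17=1.59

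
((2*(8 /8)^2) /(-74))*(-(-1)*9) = -9 /37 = -0.24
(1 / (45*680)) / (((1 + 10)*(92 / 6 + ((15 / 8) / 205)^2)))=13448 / 69408196275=0.00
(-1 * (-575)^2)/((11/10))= -300568.18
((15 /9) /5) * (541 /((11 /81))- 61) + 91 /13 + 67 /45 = 651452 /495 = 1316.06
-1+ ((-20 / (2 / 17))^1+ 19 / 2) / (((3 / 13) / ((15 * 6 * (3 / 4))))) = -187789 / 4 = -46947.25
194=194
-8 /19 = -0.42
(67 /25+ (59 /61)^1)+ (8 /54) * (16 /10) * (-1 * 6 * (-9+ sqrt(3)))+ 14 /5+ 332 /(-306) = 4237706 /233325 - 64 * sqrt(3) /45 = 15.70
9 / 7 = 1.29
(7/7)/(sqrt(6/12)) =sqrt(2) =1.41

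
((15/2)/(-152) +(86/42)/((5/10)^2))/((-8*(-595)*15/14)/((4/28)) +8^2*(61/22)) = 571703/2519458368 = 0.00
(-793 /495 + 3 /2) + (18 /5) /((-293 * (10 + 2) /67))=-24746 /145035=-0.17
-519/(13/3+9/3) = -1557/22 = -70.77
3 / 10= 0.30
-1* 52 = -52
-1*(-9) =9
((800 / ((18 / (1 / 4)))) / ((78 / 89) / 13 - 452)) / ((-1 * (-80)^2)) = 0.00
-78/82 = -0.95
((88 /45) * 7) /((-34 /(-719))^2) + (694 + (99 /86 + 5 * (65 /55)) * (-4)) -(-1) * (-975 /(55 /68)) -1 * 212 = 33032519402 /6151365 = 5369.95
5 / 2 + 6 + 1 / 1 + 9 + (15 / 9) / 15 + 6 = 443 / 18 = 24.61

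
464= 464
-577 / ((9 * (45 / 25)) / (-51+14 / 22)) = 1598290 / 891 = 1793.82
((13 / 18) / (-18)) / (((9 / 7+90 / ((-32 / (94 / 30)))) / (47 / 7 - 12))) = -0.03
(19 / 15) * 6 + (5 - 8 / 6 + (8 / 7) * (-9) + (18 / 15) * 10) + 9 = 21.98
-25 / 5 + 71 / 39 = -3.18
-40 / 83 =-0.48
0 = 0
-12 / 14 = -6 / 7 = -0.86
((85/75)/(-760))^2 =0.00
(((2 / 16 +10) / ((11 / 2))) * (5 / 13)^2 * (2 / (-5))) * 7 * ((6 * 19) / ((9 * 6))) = -5985 / 3718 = -1.61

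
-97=-97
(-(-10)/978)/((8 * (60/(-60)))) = -5/3912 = -0.00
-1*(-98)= 98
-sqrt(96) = -4 * sqrt(6) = -9.80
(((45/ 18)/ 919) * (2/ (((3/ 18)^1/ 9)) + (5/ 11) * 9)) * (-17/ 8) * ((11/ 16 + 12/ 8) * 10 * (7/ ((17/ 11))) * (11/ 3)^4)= -12285629125/ 1058688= -11604.58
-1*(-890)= 890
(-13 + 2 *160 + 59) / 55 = 366 / 55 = 6.65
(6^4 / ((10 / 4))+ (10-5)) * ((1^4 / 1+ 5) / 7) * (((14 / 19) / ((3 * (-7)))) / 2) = -5234 / 665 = -7.87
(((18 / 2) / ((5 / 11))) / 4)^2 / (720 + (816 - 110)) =9801 / 570400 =0.02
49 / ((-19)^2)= 49 / 361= 0.14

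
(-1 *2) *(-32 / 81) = 64 / 81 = 0.79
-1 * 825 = -825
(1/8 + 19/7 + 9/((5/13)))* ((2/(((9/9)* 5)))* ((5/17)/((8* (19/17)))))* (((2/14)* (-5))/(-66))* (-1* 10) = -12245/327712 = -0.04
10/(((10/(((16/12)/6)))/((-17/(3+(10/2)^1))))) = -17/36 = -0.47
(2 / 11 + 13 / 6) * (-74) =-173.79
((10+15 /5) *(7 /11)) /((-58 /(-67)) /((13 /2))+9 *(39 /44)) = 1.02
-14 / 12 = -7 / 6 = -1.17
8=8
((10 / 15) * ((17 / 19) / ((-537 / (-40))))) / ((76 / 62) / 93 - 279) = -1306960 / 8206466757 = -0.00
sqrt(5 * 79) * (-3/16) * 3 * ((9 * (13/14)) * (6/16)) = -3159 * sqrt(395)/1792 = -35.04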